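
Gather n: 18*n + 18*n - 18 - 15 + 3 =36*n - 30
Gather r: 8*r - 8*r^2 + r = -8*r^2 + 9*r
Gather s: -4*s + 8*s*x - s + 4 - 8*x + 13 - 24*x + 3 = s*(8*x - 5) - 32*x + 20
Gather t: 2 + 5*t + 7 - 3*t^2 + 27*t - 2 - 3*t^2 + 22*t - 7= -6*t^2 + 54*t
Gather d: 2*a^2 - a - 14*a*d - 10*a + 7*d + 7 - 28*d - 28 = 2*a^2 - 11*a + d*(-14*a - 21) - 21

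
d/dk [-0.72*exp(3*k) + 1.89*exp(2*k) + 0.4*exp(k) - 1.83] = (-2.16*exp(2*k) + 3.78*exp(k) + 0.4)*exp(k)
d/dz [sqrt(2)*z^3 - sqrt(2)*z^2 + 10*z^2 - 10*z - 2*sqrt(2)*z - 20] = 3*sqrt(2)*z^2 - 2*sqrt(2)*z + 20*z - 10 - 2*sqrt(2)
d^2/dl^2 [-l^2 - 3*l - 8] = -2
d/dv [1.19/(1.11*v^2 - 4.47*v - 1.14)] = (5.3193 - 2.6418*v)/(-1.11*v^2 + 4.47*v + 1.14)^2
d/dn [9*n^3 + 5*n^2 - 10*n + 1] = 27*n^2 + 10*n - 10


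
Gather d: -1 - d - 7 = -d - 8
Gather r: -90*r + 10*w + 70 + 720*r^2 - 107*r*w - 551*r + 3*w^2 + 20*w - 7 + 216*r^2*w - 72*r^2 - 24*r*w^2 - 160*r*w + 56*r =r^2*(216*w + 648) + r*(-24*w^2 - 267*w - 585) + 3*w^2 + 30*w + 63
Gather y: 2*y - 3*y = -y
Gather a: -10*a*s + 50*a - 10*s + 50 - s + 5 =a*(50 - 10*s) - 11*s + 55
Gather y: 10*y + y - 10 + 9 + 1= 11*y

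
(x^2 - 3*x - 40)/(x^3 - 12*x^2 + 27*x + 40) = (x + 5)/(x^2 - 4*x - 5)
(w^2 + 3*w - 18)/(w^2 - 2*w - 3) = (w + 6)/(w + 1)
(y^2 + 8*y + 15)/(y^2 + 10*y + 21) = (y + 5)/(y + 7)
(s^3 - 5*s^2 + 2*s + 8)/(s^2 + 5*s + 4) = (s^2 - 6*s + 8)/(s + 4)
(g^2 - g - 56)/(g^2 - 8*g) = (g + 7)/g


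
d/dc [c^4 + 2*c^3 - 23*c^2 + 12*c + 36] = 4*c^3 + 6*c^2 - 46*c + 12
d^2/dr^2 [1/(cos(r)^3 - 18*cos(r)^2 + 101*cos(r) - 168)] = ((407*cos(r) - 144*cos(2*r) + 9*cos(3*r))*(cos(r)^3 - 18*cos(r)^2 + 101*cos(r) - 168)/4 + 2*(3*cos(r)^2 - 36*cos(r) + 101)^2*sin(r)^2)/(cos(r)^3 - 18*cos(r)^2 + 101*cos(r) - 168)^3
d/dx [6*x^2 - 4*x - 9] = 12*x - 4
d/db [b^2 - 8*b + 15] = 2*b - 8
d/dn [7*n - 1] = 7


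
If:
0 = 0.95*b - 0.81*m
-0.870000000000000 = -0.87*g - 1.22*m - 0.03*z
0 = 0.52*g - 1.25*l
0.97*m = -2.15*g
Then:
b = 0.896434921264152 - 0.0309115490091087*z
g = 0.0163565847900624*z - 0.474340958911809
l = 0.00680433927266595*z - 0.197325838907313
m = 1.05137429037154 - 0.0362542858748806*z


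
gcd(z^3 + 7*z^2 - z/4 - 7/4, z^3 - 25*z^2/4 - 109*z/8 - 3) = 1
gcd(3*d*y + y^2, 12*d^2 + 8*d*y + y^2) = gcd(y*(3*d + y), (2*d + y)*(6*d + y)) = 1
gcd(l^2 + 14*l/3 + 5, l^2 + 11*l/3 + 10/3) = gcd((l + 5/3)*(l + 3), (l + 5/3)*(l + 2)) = l + 5/3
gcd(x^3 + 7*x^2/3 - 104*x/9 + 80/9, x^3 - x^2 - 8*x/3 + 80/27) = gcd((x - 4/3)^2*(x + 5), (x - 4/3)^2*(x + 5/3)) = x^2 - 8*x/3 + 16/9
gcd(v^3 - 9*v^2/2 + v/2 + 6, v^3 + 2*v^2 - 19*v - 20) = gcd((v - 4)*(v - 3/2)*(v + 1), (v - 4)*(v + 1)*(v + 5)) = v^2 - 3*v - 4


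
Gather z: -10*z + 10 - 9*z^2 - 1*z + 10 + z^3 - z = z^3 - 9*z^2 - 12*z + 20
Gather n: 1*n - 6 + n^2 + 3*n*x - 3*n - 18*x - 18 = n^2 + n*(3*x - 2) - 18*x - 24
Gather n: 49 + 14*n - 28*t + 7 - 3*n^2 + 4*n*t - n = -3*n^2 + n*(4*t + 13) - 28*t + 56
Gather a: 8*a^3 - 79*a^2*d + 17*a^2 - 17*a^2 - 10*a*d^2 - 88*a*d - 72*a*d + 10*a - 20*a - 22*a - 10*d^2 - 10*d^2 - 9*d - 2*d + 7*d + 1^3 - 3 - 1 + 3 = 8*a^3 - 79*a^2*d + a*(-10*d^2 - 160*d - 32) - 20*d^2 - 4*d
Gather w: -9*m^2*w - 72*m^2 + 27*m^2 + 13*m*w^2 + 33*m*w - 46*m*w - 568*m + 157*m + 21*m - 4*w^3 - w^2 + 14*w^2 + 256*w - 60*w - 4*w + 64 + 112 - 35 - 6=-45*m^2 - 390*m - 4*w^3 + w^2*(13*m + 13) + w*(-9*m^2 - 13*m + 192) + 135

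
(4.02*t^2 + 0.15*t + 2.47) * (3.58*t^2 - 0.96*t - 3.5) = 14.3916*t^4 - 3.3222*t^3 - 5.3714*t^2 - 2.8962*t - 8.645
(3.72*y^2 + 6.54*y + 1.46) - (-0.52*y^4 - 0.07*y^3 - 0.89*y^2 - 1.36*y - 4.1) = 0.52*y^4 + 0.07*y^3 + 4.61*y^2 + 7.9*y + 5.56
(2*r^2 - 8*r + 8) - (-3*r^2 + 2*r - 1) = 5*r^2 - 10*r + 9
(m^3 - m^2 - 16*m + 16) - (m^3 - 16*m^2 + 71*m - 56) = 15*m^2 - 87*m + 72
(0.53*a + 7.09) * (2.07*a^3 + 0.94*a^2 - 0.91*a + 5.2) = 1.0971*a^4 + 15.1745*a^3 + 6.1823*a^2 - 3.6959*a + 36.868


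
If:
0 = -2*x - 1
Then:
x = -1/2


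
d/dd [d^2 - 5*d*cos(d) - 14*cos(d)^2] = 5*d*sin(d) + 2*d + 14*sin(2*d) - 5*cos(d)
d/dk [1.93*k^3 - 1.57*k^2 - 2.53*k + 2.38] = 5.79*k^2 - 3.14*k - 2.53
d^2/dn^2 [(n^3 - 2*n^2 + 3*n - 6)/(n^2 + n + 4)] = 4*(n^3 + 9*n^2 - 3*n - 13)/(n^6 + 3*n^5 + 15*n^4 + 25*n^3 + 60*n^2 + 48*n + 64)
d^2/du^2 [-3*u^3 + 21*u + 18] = -18*u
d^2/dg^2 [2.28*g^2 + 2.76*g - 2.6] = 4.56000000000000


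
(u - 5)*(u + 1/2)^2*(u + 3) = u^4 - u^3 - 67*u^2/4 - 31*u/2 - 15/4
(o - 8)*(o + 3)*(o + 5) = o^3 - 49*o - 120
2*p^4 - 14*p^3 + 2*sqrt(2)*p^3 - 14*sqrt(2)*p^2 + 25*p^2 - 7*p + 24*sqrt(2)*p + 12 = (p - 4)*(p - 3)*(sqrt(2)*p + 1)^2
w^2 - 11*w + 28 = (w - 7)*(w - 4)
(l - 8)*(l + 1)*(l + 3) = l^3 - 4*l^2 - 29*l - 24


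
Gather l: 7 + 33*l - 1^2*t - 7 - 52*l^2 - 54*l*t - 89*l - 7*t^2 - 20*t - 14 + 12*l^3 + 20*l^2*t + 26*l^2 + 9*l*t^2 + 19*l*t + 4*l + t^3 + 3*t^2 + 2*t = 12*l^3 + l^2*(20*t - 26) + l*(9*t^2 - 35*t - 52) + t^3 - 4*t^2 - 19*t - 14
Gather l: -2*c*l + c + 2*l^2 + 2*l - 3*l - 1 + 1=c + 2*l^2 + l*(-2*c - 1)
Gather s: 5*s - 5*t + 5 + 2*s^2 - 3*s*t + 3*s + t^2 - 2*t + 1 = 2*s^2 + s*(8 - 3*t) + t^2 - 7*t + 6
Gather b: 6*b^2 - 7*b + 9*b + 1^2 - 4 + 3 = 6*b^2 + 2*b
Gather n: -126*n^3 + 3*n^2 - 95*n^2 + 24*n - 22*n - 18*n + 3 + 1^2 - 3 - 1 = -126*n^3 - 92*n^2 - 16*n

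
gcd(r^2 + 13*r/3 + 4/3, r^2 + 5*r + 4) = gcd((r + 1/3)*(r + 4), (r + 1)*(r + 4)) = r + 4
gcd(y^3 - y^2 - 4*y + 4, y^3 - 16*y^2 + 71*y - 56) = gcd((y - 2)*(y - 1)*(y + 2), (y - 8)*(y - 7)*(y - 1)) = y - 1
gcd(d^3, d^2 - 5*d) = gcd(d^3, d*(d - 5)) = d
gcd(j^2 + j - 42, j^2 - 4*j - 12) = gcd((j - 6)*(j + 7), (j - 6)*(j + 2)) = j - 6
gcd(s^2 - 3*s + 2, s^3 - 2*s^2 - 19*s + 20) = s - 1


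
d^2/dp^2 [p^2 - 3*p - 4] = 2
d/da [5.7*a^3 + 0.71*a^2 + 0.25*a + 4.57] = 17.1*a^2 + 1.42*a + 0.25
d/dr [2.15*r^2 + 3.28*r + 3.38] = 4.3*r + 3.28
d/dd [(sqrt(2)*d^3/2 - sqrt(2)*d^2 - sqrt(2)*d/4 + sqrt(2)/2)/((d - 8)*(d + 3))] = sqrt(2)*(2*d^4 - 20*d^3 - 123*d^2 + 188*d + 34)/(4*(d^4 - 10*d^3 - 23*d^2 + 240*d + 576))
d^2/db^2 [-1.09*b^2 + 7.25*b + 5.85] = -2.18000000000000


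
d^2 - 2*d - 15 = (d - 5)*(d + 3)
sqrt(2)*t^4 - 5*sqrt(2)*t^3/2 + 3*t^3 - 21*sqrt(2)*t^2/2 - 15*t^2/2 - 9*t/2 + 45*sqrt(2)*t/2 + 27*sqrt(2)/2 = (t - 3)*(t - 3*sqrt(2)/2)*(t + 3*sqrt(2))*(sqrt(2)*t + sqrt(2)/2)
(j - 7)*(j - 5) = j^2 - 12*j + 35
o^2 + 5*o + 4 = (o + 1)*(o + 4)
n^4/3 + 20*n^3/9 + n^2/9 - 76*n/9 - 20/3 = (n/3 + 1/3)*(n - 2)*(n + 5/3)*(n + 6)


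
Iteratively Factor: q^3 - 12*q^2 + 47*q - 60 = (q - 4)*(q^2 - 8*q + 15) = (q - 5)*(q - 4)*(q - 3)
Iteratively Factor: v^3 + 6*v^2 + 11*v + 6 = (v + 1)*(v^2 + 5*v + 6) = (v + 1)*(v + 2)*(v + 3)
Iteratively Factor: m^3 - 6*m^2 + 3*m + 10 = (m + 1)*(m^2 - 7*m + 10) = (m - 5)*(m + 1)*(m - 2)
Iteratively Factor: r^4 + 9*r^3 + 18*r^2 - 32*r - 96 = (r + 4)*(r^3 + 5*r^2 - 2*r - 24) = (r - 2)*(r + 4)*(r^2 + 7*r + 12) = (r - 2)*(r + 3)*(r + 4)*(r + 4)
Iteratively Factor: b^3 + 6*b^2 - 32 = (b + 4)*(b^2 + 2*b - 8) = (b - 2)*(b + 4)*(b + 4)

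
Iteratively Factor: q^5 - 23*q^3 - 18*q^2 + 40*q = (q + 2)*(q^4 - 2*q^3 - 19*q^2 + 20*q) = q*(q + 2)*(q^3 - 2*q^2 - 19*q + 20) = q*(q + 2)*(q + 4)*(q^2 - 6*q + 5) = q*(q - 1)*(q + 2)*(q + 4)*(q - 5)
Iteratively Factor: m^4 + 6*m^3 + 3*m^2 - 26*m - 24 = (m - 2)*(m^3 + 8*m^2 + 19*m + 12) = (m - 2)*(m + 1)*(m^2 + 7*m + 12) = (m - 2)*(m + 1)*(m + 4)*(m + 3)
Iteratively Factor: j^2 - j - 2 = (j + 1)*(j - 2)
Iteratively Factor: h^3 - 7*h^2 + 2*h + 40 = (h + 2)*(h^2 - 9*h + 20) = (h - 5)*(h + 2)*(h - 4)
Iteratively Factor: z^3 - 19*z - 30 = (z - 5)*(z^2 + 5*z + 6) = (z - 5)*(z + 3)*(z + 2)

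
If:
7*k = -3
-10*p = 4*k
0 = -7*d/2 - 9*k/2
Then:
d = 27/49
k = -3/7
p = 6/35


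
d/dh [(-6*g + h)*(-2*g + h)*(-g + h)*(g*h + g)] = g*(-12*g^3 + 40*g^2*h + 20*g^2 - 27*g*h^2 - 18*g*h + 4*h^3 + 3*h^2)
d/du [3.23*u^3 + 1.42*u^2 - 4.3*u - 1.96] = 9.69*u^2 + 2.84*u - 4.3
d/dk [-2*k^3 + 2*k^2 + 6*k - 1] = -6*k^2 + 4*k + 6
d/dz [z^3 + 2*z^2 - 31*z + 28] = 3*z^2 + 4*z - 31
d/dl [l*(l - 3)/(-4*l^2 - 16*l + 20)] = (-7*l^2 + 10*l - 15)/(4*(l^4 + 8*l^3 + 6*l^2 - 40*l + 25))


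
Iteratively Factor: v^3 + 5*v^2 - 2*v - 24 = (v + 3)*(v^2 + 2*v - 8) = (v - 2)*(v + 3)*(v + 4)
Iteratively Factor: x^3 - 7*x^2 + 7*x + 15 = (x - 3)*(x^2 - 4*x - 5) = (x - 3)*(x + 1)*(x - 5)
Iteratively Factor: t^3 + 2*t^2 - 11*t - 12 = (t + 4)*(t^2 - 2*t - 3) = (t - 3)*(t + 4)*(t + 1)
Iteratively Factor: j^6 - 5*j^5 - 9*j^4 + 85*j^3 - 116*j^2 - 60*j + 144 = (j - 3)*(j^5 - 2*j^4 - 15*j^3 + 40*j^2 + 4*j - 48) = (j - 3)*(j + 1)*(j^4 - 3*j^3 - 12*j^2 + 52*j - 48) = (j - 3)*(j - 2)*(j + 1)*(j^3 - j^2 - 14*j + 24) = (j - 3)^2*(j - 2)*(j + 1)*(j^2 + 2*j - 8) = (j - 3)^2*(j - 2)^2*(j + 1)*(j + 4)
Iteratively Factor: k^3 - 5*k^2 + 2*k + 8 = (k + 1)*(k^2 - 6*k + 8) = (k - 4)*(k + 1)*(k - 2)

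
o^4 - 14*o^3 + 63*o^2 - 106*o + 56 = (o - 7)*(o - 4)*(o - 2)*(o - 1)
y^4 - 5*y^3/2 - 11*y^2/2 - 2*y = y*(y - 4)*(y + 1/2)*(y + 1)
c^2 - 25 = (c - 5)*(c + 5)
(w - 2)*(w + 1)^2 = w^3 - 3*w - 2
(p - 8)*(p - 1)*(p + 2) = p^3 - 7*p^2 - 10*p + 16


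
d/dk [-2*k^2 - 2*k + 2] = -4*k - 2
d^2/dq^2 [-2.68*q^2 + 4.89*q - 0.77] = -5.36000000000000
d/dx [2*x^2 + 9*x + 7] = 4*x + 9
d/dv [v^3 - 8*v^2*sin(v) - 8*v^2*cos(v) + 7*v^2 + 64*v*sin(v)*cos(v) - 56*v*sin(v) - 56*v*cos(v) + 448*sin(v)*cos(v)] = -8*sqrt(2)*v^2*cos(v + pi/4) + 3*v^2 + 40*v*sin(v) - 72*v*cos(v) + 64*v*cos(2*v) + 14*v + 32*sin(2*v) - 56*sqrt(2)*sin(v + pi/4) + 448*cos(2*v)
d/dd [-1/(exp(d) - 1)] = 1/(4*sinh(d/2)^2)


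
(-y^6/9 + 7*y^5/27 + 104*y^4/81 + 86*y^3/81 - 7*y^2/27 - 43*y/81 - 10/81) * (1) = -y^6/9 + 7*y^5/27 + 104*y^4/81 + 86*y^3/81 - 7*y^2/27 - 43*y/81 - 10/81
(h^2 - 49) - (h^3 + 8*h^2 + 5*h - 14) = -h^3 - 7*h^2 - 5*h - 35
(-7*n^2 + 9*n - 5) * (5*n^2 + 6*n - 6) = -35*n^4 + 3*n^3 + 71*n^2 - 84*n + 30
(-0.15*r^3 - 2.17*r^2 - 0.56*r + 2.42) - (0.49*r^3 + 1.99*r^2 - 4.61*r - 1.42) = -0.64*r^3 - 4.16*r^2 + 4.05*r + 3.84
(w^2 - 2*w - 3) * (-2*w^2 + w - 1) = -2*w^4 + 5*w^3 + 3*w^2 - w + 3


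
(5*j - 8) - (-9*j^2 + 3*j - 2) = 9*j^2 + 2*j - 6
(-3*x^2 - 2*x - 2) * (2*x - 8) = -6*x^3 + 20*x^2 + 12*x + 16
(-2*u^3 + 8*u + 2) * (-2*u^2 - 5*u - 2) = 4*u^5 + 10*u^4 - 12*u^3 - 44*u^2 - 26*u - 4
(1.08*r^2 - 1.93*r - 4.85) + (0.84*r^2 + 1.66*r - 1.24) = 1.92*r^2 - 0.27*r - 6.09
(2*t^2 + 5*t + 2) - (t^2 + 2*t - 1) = t^2 + 3*t + 3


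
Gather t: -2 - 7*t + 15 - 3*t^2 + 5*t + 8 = -3*t^2 - 2*t + 21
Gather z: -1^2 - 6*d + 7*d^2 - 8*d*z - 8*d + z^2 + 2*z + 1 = 7*d^2 - 14*d + z^2 + z*(2 - 8*d)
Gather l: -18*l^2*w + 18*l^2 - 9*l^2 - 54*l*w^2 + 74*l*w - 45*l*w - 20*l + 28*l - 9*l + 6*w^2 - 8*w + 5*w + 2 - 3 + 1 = l^2*(9 - 18*w) + l*(-54*w^2 + 29*w - 1) + 6*w^2 - 3*w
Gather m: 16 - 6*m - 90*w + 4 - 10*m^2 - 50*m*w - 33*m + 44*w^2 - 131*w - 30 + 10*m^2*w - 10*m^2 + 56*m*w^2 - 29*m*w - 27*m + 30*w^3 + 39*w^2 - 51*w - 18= m^2*(10*w - 20) + m*(56*w^2 - 79*w - 66) + 30*w^3 + 83*w^2 - 272*w - 28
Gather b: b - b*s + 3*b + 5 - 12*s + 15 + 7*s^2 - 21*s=b*(4 - s) + 7*s^2 - 33*s + 20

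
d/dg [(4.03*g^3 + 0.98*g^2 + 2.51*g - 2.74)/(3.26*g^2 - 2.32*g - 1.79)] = (13.1378*g^4 - 18.6992*g^3 - 32.0973*g^2 + 14.3564*g - 10.8497)/(10.6276*g^4 - 15.1264*g^3 - 6.2884*g^2 + 8.3056*g + 3.2041)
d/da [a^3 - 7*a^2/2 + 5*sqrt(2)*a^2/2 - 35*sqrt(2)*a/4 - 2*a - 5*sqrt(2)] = 3*a^2 - 7*a + 5*sqrt(2)*a - 35*sqrt(2)/4 - 2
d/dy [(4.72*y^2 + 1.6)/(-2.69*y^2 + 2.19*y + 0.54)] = (10.3368*y^2 + 13.7056*y - 3.504)/(7.2361*y^4 - 11.7822*y^3 + 1.8909*y^2 + 2.3652*y + 0.2916)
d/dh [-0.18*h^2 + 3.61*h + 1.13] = 3.61 - 0.36*h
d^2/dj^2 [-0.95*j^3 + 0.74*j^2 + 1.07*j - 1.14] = 1.48 - 5.7*j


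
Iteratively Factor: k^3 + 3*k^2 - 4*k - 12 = (k - 2)*(k^2 + 5*k + 6) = (k - 2)*(k + 2)*(k + 3)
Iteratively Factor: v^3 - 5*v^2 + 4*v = (v - 1)*(v^2 - 4*v) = (v - 4)*(v - 1)*(v)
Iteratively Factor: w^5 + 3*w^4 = (w)*(w^4 + 3*w^3) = w^2*(w^3 + 3*w^2) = w^3*(w^2 + 3*w) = w^3*(w + 3)*(w)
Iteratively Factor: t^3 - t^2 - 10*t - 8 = (t - 4)*(t^2 + 3*t + 2) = (t - 4)*(t + 1)*(t + 2)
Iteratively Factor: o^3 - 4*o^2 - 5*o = (o + 1)*(o^2 - 5*o) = (o - 5)*(o + 1)*(o)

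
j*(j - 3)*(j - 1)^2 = j^4 - 5*j^3 + 7*j^2 - 3*j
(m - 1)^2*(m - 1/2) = m^3 - 5*m^2/2 + 2*m - 1/2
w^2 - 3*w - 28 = (w - 7)*(w + 4)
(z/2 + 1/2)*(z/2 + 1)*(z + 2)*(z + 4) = z^4/4 + 9*z^3/4 + 7*z^2 + 9*z + 4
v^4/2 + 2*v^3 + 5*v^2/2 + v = v*(v/2 + 1)*(v + 1)^2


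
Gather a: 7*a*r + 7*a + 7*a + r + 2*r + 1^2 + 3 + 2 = a*(7*r + 14) + 3*r + 6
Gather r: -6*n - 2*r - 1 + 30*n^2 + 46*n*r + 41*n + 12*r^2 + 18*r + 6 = 30*n^2 + 35*n + 12*r^2 + r*(46*n + 16) + 5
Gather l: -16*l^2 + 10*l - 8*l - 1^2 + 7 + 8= -16*l^2 + 2*l + 14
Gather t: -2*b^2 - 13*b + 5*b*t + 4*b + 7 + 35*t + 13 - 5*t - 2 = -2*b^2 - 9*b + t*(5*b + 30) + 18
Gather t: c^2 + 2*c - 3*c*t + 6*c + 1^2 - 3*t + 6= c^2 + 8*c + t*(-3*c - 3) + 7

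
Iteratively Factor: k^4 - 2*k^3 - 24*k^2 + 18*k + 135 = (k - 5)*(k^3 + 3*k^2 - 9*k - 27) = (k - 5)*(k - 3)*(k^2 + 6*k + 9) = (k - 5)*(k - 3)*(k + 3)*(k + 3)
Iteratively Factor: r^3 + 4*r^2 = (r)*(r^2 + 4*r) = r*(r + 4)*(r)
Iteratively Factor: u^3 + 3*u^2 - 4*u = (u - 1)*(u^2 + 4*u) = u*(u - 1)*(u + 4)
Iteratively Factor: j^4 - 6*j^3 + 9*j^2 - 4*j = (j)*(j^3 - 6*j^2 + 9*j - 4) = j*(j - 1)*(j^2 - 5*j + 4) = j*(j - 1)^2*(j - 4)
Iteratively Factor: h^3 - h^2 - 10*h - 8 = (h + 2)*(h^2 - 3*h - 4) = (h - 4)*(h + 2)*(h + 1)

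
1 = 1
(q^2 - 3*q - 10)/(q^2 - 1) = (q^2 - 3*q - 10)/(q^2 - 1)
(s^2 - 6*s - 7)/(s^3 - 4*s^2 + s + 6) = (s - 7)/(s^2 - 5*s + 6)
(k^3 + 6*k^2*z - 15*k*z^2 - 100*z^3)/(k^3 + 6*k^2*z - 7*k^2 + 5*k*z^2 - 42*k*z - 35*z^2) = (k^2 + k*z - 20*z^2)/(k^2 + k*z - 7*k - 7*z)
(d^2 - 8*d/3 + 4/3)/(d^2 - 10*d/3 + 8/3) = (3*d - 2)/(3*d - 4)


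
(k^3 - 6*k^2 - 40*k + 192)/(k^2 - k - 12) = (k^2 - 2*k - 48)/(k + 3)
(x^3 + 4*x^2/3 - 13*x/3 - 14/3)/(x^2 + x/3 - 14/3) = x + 1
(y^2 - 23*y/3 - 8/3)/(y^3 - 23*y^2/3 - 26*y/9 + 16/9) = 3*(3*y + 1)/(9*y^2 + 3*y - 2)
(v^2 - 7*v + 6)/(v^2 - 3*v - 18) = (v - 1)/(v + 3)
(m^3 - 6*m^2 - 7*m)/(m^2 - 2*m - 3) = m*(m - 7)/(m - 3)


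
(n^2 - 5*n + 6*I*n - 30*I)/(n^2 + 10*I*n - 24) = (n - 5)/(n + 4*I)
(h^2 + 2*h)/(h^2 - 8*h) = (h + 2)/(h - 8)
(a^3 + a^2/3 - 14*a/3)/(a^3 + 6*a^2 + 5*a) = (3*a^2 + a - 14)/(3*(a^2 + 6*a + 5))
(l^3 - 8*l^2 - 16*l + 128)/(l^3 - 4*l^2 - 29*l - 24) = (l^2 - 16)/(l^2 + 4*l + 3)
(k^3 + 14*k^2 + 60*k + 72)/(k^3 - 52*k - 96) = (k + 6)/(k - 8)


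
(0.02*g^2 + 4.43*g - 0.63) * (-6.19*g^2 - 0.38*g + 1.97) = -0.1238*g^4 - 27.4293*g^3 + 2.2557*g^2 + 8.9665*g - 1.2411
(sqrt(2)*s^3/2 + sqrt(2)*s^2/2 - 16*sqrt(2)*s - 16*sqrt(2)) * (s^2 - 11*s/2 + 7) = sqrt(2)*s^5/2 - 9*sqrt(2)*s^4/4 - 61*sqrt(2)*s^3/4 + 151*sqrt(2)*s^2/2 - 24*sqrt(2)*s - 112*sqrt(2)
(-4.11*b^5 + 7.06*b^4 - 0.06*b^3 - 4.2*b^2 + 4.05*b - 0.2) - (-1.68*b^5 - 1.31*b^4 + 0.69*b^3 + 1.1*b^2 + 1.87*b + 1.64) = -2.43*b^5 + 8.37*b^4 - 0.75*b^3 - 5.3*b^2 + 2.18*b - 1.84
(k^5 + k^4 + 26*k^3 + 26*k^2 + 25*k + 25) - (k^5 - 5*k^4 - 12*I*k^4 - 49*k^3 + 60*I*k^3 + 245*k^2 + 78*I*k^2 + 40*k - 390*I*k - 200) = 6*k^4 + 12*I*k^4 + 75*k^3 - 60*I*k^3 - 219*k^2 - 78*I*k^2 - 15*k + 390*I*k + 225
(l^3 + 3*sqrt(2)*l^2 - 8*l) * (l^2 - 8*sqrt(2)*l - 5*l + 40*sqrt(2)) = l^5 - 5*sqrt(2)*l^4 - 5*l^4 - 56*l^3 + 25*sqrt(2)*l^3 + 64*sqrt(2)*l^2 + 280*l^2 - 320*sqrt(2)*l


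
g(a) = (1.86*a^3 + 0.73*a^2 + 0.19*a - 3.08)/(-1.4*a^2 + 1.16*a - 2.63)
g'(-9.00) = -1.33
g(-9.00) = 10.29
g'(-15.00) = -1.33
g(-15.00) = 18.26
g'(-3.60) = -1.23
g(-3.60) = 3.25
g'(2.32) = -2.16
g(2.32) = -3.28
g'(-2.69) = -1.12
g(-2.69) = 2.17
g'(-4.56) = -1.28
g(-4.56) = 4.46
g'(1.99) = -2.39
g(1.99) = -2.53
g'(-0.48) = 0.43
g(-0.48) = 0.91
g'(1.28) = -2.79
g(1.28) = -0.66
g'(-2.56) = -1.09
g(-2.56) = 2.03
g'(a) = (2.8*a - 1.16)*(1.86*a^3 + 0.73*a^2 + 0.19*a - 3.08)/(-1.4*a^2 + 1.16*a - 2.63)^2 + (5.58*a^2 + 1.46*a + 0.19)/(-1.4*a^2 + 1.16*a - 2.63)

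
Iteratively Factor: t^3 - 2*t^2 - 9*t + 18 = (t - 2)*(t^2 - 9) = (t - 2)*(t + 3)*(t - 3)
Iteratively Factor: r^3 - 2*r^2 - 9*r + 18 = (r - 2)*(r^2 - 9) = (r - 3)*(r - 2)*(r + 3)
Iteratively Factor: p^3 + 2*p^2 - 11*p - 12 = (p + 4)*(p^2 - 2*p - 3) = (p - 3)*(p + 4)*(p + 1)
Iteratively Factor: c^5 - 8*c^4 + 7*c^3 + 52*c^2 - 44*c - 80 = (c + 2)*(c^4 - 10*c^3 + 27*c^2 - 2*c - 40) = (c - 5)*(c + 2)*(c^3 - 5*c^2 + 2*c + 8) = (c - 5)*(c - 2)*(c + 2)*(c^2 - 3*c - 4) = (c - 5)*(c - 4)*(c - 2)*(c + 2)*(c + 1)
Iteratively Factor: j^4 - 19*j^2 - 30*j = (j + 3)*(j^3 - 3*j^2 - 10*j) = (j - 5)*(j + 3)*(j^2 + 2*j) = j*(j - 5)*(j + 3)*(j + 2)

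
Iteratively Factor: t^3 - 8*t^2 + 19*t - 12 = (t - 1)*(t^2 - 7*t + 12) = (t - 4)*(t - 1)*(t - 3)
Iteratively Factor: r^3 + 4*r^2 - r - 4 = (r + 4)*(r^2 - 1) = (r + 1)*(r + 4)*(r - 1)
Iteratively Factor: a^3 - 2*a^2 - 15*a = (a + 3)*(a^2 - 5*a) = a*(a + 3)*(a - 5)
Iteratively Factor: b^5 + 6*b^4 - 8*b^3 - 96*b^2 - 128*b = (b + 2)*(b^4 + 4*b^3 - 16*b^2 - 64*b) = (b + 2)*(b + 4)*(b^3 - 16*b) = (b + 2)*(b + 4)^2*(b^2 - 4*b) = (b - 4)*(b + 2)*(b + 4)^2*(b)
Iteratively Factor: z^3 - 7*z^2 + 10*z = (z - 2)*(z^2 - 5*z) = z*(z - 2)*(z - 5)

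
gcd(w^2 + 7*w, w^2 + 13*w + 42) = w + 7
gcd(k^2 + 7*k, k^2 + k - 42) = k + 7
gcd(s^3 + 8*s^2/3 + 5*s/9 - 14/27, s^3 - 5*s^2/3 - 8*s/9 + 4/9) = s^2 + s/3 - 2/9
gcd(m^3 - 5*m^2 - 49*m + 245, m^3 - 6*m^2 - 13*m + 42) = m - 7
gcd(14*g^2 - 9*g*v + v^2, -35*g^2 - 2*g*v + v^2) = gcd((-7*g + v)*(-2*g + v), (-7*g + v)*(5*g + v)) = -7*g + v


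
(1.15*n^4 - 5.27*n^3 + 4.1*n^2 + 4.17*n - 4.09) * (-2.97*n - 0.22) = -3.4155*n^5 + 15.3989*n^4 - 11.0176*n^3 - 13.2869*n^2 + 11.2299*n + 0.8998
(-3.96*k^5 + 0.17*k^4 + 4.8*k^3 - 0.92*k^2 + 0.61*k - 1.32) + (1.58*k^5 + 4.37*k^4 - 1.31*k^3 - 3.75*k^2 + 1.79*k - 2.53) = -2.38*k^5 + 4.54*k^4 + 3.49*k^3 - 4.67*k^2 + 2.4*k - 3.85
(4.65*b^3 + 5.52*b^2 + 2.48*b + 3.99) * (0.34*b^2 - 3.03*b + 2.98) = 1.581*b^5 - 12.2127*b^4 - 2.0254*b^3 + 10.2918*b^2 - 4.6993*b + 11.8902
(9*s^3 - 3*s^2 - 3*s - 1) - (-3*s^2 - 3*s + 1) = 9*s^3 - 2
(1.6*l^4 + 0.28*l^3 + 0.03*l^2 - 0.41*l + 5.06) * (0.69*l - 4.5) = 1.104*l^5 - 7.0068*l^4 - 1.2393*l^3 - 0.4179*l^2 + 5.3364*l - 22.77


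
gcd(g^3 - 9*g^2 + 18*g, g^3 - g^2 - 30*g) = g^2 - 6*g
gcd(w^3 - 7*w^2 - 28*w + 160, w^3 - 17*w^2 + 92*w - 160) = w^2 - 12*w + 32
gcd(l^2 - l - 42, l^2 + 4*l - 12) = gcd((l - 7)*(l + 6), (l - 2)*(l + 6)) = l + 6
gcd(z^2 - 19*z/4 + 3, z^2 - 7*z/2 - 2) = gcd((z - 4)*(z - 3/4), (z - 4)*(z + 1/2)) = z - 4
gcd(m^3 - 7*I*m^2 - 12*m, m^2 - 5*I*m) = m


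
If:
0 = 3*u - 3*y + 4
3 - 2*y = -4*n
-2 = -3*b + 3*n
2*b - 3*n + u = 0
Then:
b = -5/6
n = -3/2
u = -17/6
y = -3/2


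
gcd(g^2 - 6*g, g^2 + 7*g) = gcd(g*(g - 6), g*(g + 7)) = g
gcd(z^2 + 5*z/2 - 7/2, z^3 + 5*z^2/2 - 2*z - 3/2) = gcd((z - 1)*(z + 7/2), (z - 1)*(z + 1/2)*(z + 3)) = z - 1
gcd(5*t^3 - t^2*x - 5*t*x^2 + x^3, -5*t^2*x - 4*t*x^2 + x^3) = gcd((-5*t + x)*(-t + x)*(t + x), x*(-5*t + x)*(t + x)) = -5*t^2 - 4*t*x + x^2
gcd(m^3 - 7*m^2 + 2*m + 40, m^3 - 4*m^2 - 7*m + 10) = m^2 - 3*m - 10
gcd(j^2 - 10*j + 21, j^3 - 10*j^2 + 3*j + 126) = j - 7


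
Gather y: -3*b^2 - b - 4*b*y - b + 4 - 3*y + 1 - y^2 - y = -3*b^2 - 2*b - y^2 + y*(-4*b - 4) + 5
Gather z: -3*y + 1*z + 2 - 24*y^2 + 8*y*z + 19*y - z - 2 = -24*y^2 + 8*y*z + 16*y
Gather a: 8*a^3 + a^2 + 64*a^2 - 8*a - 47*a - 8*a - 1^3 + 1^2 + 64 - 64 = 8*a^3 + 65*a^2 - 63*a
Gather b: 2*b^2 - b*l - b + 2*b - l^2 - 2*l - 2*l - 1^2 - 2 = 2*b^2 + b*(1 - l) - l^2 - 4*l - 3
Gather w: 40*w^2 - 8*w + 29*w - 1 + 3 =40*w^2 + 21*w + 2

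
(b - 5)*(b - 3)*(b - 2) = b^3 - 10*b^2 + 31*b - 30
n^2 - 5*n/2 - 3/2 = (n - 3)*(n + 1/2)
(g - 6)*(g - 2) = g^2 - 8*g + 12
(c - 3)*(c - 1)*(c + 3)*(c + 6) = c^4 + 5*c^3 - 15*c^2 - 45*c + 54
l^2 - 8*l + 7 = (l - 7)*(l - 1)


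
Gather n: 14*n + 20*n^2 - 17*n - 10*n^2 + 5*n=10*n^2 + 2*n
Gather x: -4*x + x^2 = x^2 - 4*x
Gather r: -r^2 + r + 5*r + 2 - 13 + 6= -r^2 + 6*r - 5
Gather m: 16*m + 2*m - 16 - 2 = 18*m - 18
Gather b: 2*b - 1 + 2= 2*b + 1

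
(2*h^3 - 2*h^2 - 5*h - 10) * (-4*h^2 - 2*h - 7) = -8*h^5 + 4*h^4 + 10*h^3 + 64*h^2 + 55*h + 70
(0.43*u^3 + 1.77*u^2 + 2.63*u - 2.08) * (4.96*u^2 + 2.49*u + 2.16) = 2.1328*u^5 + 9.8499*u^4 + 18.3809*u^3 + 0.0550999999999995*u^2 + 0.5016*u - 4.4928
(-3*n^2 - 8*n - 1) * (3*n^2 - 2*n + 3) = -9*n^4 - 18*n^3 + 4*n^2 - 22*n - 3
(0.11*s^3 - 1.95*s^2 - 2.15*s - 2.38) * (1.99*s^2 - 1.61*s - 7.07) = 0.2189*s^5 - 4.0576*s^4 - 1.9167*s^3 + 12.5118*s^2 + 19.0323*s + 16.8266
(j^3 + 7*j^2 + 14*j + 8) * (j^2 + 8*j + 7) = j^5 + 15*j^4 + 77*j^3 + 169*j^2 + 162*j + 56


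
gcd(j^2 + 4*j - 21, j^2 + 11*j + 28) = j + 7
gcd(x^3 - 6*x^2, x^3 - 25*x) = x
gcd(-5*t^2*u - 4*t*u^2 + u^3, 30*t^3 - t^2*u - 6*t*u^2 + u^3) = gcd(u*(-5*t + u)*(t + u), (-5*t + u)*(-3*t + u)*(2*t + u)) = 5*t - u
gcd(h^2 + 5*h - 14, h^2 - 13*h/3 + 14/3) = h - 2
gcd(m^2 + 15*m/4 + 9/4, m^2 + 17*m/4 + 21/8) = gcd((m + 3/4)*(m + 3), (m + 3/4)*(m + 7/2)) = m + 3/4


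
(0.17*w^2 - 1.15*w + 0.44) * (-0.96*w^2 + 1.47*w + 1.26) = -0.1632*w^4 + 1.3539*w^3 - 1.8987*w^2 - 0.8022*w + 0.5544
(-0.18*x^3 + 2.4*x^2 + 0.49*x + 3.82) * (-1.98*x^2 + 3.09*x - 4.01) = 0.3564*x^5 - 5.3082*x^4 + 7.1676*x^3 - 15.6735*x^2 + 9.8389*x - 15.3182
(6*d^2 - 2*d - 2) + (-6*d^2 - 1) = -2*d - 3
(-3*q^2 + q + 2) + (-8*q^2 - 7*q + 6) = -11*q^2 - 6*q + 8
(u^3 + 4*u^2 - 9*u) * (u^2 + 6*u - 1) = u^5 + 10*u^4 + 14*u^3 - 58*u^2 + 9*u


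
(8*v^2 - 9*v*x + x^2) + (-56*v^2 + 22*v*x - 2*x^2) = -48*v^2 + 13*v*x - x^2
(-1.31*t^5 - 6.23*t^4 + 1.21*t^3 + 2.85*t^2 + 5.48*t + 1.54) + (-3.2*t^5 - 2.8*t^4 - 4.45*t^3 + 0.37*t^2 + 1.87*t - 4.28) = -4.51*t^5 - 9.03*t^4 - 3.24*t^3 + 3.22*t^2 + 7.35*t - 2.74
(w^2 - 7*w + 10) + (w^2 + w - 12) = 2*w^2 - 6*w - 2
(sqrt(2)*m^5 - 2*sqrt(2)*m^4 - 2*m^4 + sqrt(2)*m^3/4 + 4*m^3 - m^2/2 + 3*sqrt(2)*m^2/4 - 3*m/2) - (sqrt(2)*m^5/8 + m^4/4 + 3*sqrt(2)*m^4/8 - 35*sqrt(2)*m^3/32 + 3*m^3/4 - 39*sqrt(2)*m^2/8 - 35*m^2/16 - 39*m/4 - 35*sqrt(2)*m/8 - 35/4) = 7*sqrt(2)*m^5/8 - 19*sqrt(2)*m^4/8 - 9*m^4/4 + 43*sqrt(2)*m^3/32 + 13*m^3/4 + 27*m^2/16 + 45*sqrt(2)*m^2/8 + 35*sqrt(2)*m/8 + 33*m/4 + 35/4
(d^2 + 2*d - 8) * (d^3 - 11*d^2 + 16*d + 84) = d^5 - 9*d^4 - 14*d^3 + 204*d^2 + 40*d - 672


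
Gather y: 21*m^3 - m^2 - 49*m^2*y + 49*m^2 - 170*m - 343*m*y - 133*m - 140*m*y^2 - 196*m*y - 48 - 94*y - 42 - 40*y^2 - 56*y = 21*m^3 + 48*m^2 - 303*m + y^2*(-140*m - 40) + y*(-49*m^2 - 539*m - 150) - 90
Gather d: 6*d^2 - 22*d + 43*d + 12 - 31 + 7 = 6*d^2 + 21*d - 12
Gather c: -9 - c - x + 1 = -c - x - 8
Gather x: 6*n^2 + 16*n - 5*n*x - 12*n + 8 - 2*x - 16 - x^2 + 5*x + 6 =6*n^2 + 4*n - x^2 + x*(3 - 5*n) - 2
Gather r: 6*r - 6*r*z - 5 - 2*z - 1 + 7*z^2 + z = r*(6 - 6*z) + 7*z^2 - z - 6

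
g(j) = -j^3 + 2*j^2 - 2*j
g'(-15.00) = -737.00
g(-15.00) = 3855.00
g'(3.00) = -17.00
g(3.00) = -15.00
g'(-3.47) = -52.00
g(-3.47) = 72.80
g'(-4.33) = -75.57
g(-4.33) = 127.34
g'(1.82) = -4.66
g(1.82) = -3.04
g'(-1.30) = -12.27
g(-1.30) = 8.18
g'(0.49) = -0.76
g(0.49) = -0.62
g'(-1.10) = -10.03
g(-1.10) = 5.95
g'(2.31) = -8.77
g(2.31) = -6.27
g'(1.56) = -3.06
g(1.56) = -2.05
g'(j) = -3*j^2 + 4*j - 2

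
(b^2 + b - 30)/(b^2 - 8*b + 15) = (b + 6)/(b - 3)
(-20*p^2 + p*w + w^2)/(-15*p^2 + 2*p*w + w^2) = (4*p - w)/(3*p - w)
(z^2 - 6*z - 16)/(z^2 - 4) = (z - 8)/(z - 2)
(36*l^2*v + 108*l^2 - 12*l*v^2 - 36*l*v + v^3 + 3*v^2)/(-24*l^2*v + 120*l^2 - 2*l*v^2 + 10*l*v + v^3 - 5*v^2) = (-6*l*v - 18*l + v^2 + 3*v)/(4*l*v - 20*l + v^2 - 5*v)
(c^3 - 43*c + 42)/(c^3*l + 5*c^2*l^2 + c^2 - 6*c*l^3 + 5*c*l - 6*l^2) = (c^3 - 43*c + 42)/(c^3*l + 5*c^2*l^2 + c^2 - 6*c*l^3 + 5*c*l - 6*l^2)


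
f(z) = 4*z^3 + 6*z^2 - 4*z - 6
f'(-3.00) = 68.00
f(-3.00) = -48.00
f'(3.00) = 140.00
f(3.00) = 144.00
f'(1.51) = 41.48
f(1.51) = 15.41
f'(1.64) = 47.96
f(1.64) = 21.22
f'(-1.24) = -0.43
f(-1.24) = 0.56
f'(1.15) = 25.67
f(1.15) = 3.42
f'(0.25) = -0.25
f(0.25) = -6.56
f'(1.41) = 36.78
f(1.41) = 11.50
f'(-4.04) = 143.38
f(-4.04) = -155.67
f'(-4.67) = 201.67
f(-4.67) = -263.86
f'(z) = 12*z^2 + 12*z - 4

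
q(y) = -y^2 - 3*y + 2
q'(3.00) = -9.00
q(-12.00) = -106.00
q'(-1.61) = 0.22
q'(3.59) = -10.18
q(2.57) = -12.31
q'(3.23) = -9.46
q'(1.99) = -6.98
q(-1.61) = 4.24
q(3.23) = -18.12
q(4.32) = -29.62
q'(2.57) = -8.14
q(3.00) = -16.00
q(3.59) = -21.66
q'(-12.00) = 21.00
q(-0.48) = 3.21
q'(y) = -2*y - 3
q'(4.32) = -11.64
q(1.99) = -7.93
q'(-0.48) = -2.04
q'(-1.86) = 0.72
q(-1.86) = 4.12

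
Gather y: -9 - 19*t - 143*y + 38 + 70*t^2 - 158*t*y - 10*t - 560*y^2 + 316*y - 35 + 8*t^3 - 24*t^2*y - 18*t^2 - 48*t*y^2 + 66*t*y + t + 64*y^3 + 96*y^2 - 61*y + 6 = 8*t^3 + 52*t^2 - 28*t + 64*y^3 + y^2*(-48*t - 464) + y*(-24*t^2 - 92*t + 112)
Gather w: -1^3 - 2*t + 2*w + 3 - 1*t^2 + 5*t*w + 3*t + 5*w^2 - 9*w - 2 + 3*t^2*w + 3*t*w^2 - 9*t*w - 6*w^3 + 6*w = -t^2 + t - 6*w^3 + w^2*(3*t + 5) + w*(3*t^2 - 4*t - 1)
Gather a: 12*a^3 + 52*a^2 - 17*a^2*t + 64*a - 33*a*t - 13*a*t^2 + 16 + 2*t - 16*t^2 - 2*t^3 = 12*a^3 + a^2*(52 - 17*t) + a*(-13*t^2 - 33*t + 64) - 2*t^3 - 16*t^2 + 2*t + 16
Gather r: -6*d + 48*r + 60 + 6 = -6*d + 48*r + 66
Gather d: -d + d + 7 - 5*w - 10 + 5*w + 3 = 0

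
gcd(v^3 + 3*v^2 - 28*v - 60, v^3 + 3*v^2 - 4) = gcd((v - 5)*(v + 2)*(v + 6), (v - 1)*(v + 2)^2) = v + 2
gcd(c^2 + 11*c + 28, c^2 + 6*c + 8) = c + 4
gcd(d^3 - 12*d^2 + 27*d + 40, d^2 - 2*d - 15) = d - 5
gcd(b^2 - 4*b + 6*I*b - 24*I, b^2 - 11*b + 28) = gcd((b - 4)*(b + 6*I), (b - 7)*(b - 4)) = b - 4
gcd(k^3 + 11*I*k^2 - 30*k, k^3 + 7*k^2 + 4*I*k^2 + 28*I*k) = k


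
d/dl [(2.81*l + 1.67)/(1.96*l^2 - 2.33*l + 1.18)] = (-5.5076*l^2 - 6.5464*l + 7.2069)/(3.8416*l^4 - 9.1336*l^3 + 10.0545*l^2 - 5.4988*l + 1.3924)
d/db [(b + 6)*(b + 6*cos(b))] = b - (b + 6)*(6*sin(b) - 1) + 6*cos(b)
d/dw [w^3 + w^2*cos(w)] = w*(-w*sin(w) + 3*w + 2*cos(w))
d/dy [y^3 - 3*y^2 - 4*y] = 3*y^2 - 6*y - 4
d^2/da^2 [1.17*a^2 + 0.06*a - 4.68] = 2.34000000000000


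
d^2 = d^2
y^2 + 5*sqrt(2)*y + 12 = (y + 2*sqrt(2))*(y + 3*sqrt(2))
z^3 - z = z*(z - 1)*(z + 1)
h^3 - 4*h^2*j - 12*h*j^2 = h*(h - 6*j)*(h + 2*j)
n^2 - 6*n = n*(n - 6)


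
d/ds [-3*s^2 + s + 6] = 1 - 6*s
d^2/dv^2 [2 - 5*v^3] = -30*v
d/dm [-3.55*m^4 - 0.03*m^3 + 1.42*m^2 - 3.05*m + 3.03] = -14.2*m^3 - 0.09*m^2 + 2.84*m - 3.05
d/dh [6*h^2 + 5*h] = 12*h + 5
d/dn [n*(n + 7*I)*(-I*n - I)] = -3*I*n^2 + 2*n*(7 - I) + 7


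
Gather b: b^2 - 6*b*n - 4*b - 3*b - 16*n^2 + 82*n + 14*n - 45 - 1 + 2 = b^2 + b*(-6*n - 7) - 16*n^2 + 96*n - 44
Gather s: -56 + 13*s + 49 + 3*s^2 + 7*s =3*s^2 + 20*s - 7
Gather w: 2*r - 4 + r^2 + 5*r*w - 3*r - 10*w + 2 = r^2 - r + w*(5*r - 10) - 2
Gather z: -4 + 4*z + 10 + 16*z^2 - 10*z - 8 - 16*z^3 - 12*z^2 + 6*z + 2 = -16*z^3 + 4*z^2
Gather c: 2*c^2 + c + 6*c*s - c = 2*c^2 + 6*c*s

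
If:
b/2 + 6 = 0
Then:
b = -12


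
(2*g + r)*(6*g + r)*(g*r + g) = 12*g^3*r + 12*g^3 + 8*g^2*r^2 + 8*g^2*r + g*r^3 + g*r^2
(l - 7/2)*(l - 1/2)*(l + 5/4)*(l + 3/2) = l^4 - 5*l^3/4 - 59*l^2/8 - 43*l/16 + 105/32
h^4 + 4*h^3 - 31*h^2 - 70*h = h*(h - 5)*(h + 2)*(h + 7)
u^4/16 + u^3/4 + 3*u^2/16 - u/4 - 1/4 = (u/4 + 1/2)^2*(u - 1)*(u + 1)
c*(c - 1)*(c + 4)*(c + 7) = c^4 + 10*c^3 + 17*c^2 - 28*c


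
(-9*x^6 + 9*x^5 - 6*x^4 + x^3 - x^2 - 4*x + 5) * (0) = 0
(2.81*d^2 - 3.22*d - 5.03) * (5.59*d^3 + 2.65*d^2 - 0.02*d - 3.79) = 15.7079*d^5 - 10.5533*d^4 - 36.7069*d^3 - 23.915*d^2 + 12.3044*d + 19.0637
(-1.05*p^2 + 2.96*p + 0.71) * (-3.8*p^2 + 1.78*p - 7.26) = 3.99*p^4 - 13.117*p^3 + 10.1938*p^2 - 20.2258*p - 5.1546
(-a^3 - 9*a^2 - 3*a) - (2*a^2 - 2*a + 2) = -a^3 - 11*a^2 - a - 2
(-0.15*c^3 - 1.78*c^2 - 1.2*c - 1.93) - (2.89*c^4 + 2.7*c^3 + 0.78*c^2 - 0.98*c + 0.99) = -2.89*c^4 - 2.85*c^3 - 2.56*c^2 - 0.22*c - 2.92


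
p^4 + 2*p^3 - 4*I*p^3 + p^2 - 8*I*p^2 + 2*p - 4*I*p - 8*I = (p + 2)*(p - 4*I)*(p - I)*(p + I)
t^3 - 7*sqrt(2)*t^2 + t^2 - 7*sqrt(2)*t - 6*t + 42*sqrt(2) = (t - 2)*(t + 3)*(t - 7*sqrt(2))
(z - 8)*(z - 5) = z^2 - 13*z + 40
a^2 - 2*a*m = a*(a - 2*m)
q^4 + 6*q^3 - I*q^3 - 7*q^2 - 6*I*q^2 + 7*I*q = q*(q - 1)*(q + 7)*(q - I)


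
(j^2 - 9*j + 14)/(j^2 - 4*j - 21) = (j - 2)/(j + 3)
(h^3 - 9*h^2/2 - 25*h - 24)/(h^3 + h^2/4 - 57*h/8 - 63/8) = 4*(h^2 - 6*h - 16)/(4*h^2 - 5*h - 21)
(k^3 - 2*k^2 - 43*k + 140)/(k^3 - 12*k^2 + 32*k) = (k^2 + 2*k - 35)/(k*(k - 8))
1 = 1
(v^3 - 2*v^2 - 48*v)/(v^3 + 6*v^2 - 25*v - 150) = v*(v - 8)/(v^2 - 25)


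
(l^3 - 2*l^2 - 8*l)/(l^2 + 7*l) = (l^2 - 2*l - 8)/(l + 7)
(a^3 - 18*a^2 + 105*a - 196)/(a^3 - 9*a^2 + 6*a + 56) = (a - 7)/(a + 2)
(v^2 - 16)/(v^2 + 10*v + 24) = (v - 4)/(v + 6)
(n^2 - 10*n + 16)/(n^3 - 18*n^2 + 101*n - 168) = (n - 2)/(n^2 - 10*n + 21)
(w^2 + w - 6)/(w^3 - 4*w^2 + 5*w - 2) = (w + 3)/(w^2 - 2*w + 1)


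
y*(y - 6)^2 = y^3 - 12*y^2 + 36*y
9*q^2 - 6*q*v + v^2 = (-3*q + v)^2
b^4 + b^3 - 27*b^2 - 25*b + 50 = (b - 5)*(b - 1)*(b + 2)*(b + 5)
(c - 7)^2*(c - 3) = c^3 - 17*c^2 + 91*c - 147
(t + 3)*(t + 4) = t^2 + 7*t + 12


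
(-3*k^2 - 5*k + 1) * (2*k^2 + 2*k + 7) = -6*k^4 - 16*k^3 - 29*k^2 - 33*k + 7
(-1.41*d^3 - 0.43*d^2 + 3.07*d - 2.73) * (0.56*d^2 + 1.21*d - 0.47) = -0.7896*d^5 - 1.9469*d^4 + 1.8616*d^3 + 2.388*d^2 - 4.7462*d + 1.2831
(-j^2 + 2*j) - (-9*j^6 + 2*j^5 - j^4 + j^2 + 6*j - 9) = 9*j^6 - 2*j^5 + j^4 - 2*j^2 - 4*j + 9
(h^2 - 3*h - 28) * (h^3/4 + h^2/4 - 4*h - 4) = h^5/4 - h^4/2 - 47*h^3/4 + h^2 + 124*h + 112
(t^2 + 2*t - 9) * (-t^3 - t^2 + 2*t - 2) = -t^5 - 3*t^4 + 9*t^3 + 11*t^2 - 22*t + 18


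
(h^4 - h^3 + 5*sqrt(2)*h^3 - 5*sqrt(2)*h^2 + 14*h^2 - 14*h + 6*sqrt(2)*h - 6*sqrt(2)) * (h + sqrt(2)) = h^5 - h^4 + 6*sqrt(2)*h^4 - 6*sqrt(2)*h^3 + 24*h^3 - 24*h^2 + 20*sqrt(2)*h^2 - 20*sqrt(2)*h + 12*h - 12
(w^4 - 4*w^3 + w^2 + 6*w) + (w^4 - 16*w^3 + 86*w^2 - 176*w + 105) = 2*w^4 - 20*w^3 + 87*w^2 - 170*w + 105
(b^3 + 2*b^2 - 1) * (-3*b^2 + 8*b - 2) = -3*b^5 + 2*b^4 + 14*b^3 - b^2 - 8*b + 2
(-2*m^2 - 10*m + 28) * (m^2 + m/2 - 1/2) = -2*m^4 - 11*m^3 + 24*m^2 + 19*m - 14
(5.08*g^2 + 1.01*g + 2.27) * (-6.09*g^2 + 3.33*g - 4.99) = -30.9372*g^4 + 10.7655*g^3 - 35.8102*g^2 + 2.5192*g - 11.3273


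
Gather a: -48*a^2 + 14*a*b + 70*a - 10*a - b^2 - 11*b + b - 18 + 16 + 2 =-48*a^2 + a*(14*b + 60) - b^2 - 10*b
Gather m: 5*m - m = 4*m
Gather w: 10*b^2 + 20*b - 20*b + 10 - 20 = 10*b^2 - 10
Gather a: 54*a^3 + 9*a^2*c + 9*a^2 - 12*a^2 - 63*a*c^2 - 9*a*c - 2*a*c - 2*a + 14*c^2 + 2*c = 54*a^3 + a^2*(9*c - 3) + a*(-63*c^2 - 11*c - 2) + 14*c^2 + 2*c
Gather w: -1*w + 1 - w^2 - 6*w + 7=-w^2 - 7*w + 8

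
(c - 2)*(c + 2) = c^2 - 4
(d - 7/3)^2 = d^2 - 14*d/3 + 49/9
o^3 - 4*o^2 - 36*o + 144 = (o - 6)*(o - 4)*(o + 6)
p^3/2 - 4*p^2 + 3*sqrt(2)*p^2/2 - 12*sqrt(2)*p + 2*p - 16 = (p/2 + sqrt(2))*(p - 8)*(p + sqrt(2))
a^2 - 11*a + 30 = (a - 6)*(a - 5)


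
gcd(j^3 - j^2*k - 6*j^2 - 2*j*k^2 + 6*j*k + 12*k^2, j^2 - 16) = 1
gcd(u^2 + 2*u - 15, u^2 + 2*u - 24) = 1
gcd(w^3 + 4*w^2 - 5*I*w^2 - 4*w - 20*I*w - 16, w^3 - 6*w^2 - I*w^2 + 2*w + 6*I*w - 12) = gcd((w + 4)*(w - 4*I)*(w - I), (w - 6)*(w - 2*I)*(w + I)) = 1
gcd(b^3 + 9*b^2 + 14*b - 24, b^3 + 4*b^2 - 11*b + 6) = b^2 + 5*b - 6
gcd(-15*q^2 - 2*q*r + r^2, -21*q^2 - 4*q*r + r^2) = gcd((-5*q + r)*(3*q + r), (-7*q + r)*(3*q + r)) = 3*q + r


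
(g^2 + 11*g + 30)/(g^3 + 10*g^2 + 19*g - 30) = 1/(g - 1)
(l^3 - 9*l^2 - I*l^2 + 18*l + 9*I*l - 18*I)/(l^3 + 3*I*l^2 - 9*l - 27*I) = (l^2 - l*(6 + I) + 6*I)/(l^2 + 3*l*(1 + I) + 9*I)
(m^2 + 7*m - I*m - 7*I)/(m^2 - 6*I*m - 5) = (m + 7)/(m - 5*I)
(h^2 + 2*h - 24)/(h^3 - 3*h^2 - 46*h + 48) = (h - 4)/(h^2 - 9*h + 8)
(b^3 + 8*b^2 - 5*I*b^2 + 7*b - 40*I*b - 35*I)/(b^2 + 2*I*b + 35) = (b^2 + 8*b + 7)/(b + 7*I)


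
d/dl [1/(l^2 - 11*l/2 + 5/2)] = 2*(11 - 4*l)/(2*l^2 - 11*l + 5)^2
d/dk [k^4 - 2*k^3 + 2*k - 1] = 4*k^3 - 6*k^2 + 2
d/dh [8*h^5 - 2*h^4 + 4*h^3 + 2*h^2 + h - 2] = 40*h^4 - 8*h^3 + 12*h^2 + 4*h + 1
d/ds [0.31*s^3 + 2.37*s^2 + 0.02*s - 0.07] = 0.93*s^2 + 4.74*s + 0.02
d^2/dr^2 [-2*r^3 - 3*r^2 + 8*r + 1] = -12*r - 6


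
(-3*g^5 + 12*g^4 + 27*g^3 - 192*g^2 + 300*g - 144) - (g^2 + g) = -3*g^5 + 12*g^4 + 27*g^3 - 193*g^2 + 299*g - 144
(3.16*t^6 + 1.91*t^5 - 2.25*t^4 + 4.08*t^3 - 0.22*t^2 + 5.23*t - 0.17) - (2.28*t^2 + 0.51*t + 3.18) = 3.16*t^6 + 1.91*t^5 - 2.25*t^4 + 4.08*t^3 - 2.5*t^2 + 4.72*t - 3.35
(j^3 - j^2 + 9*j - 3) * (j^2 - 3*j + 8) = j^5 - 4*j^4 + 20*j^3 - 38*j^2 + 81*j - 24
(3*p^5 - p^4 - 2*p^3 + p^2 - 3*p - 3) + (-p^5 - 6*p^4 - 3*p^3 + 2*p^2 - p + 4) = 2*p^5 - 7*p^4 - 5*p^3 + 3*p^2 - 4*p + 1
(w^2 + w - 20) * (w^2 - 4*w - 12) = w^4 - 3*w^3 - 36*w^2 + 68*w + 240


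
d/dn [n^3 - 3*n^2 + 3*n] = 3*n^2 - 6*n + 3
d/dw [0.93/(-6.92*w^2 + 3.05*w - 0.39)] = (12.8712*w - 2.8365)/(6.92*w^2 - 3.05*w + 0.39)^2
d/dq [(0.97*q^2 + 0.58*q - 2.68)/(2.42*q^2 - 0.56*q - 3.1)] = (-1.9468*q^2 + 6.9572*q - 3.2988)/(5.8564*q^4 - 2.7104*q^3 - 14.6904*q^2 + 3.472*q + 9.61)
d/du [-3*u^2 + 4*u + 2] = 4 - 6*u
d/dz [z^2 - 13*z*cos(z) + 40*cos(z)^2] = 13*z*sin(z) + 2*z - 40*sin(2*z) - 13*cos(z)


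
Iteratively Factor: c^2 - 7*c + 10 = (c - 5)*(c - 2)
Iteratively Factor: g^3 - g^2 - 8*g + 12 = (g - 2)*(g^2 + g - 6) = (g - 2)*(g + 3)*(g - 2)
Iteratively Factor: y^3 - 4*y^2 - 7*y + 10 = (y + 2)*(y^2 - 6*y + 5) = (y - 1)*(y + 2)*(y - 5)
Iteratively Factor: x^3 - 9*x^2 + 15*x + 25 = (x + 1)*(x^2 - 10*x + 25) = (x - 5)*(x + 1)*(x - 5)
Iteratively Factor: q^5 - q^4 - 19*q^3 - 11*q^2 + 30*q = (q - 5)*(q^4 + 4*q^3 + q^2 - 6*q) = q*(q - 5)*(q^3 + 4*q^2 + q - 6) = q*(q - 5)*(q + 3)*(q^2 + q - 2) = q*(q - 5)*(q + 2)*(q + 3)*(q - 1)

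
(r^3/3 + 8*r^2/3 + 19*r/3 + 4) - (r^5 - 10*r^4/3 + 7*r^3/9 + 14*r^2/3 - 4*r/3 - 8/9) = -r^5 + 10*r^4/3 - 4*r^3/9 - 2*r^2 + 23*r/3 + 44/9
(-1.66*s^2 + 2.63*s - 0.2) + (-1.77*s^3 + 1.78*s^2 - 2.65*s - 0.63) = -1.77*s^3 + 0.12*s^2 - 0.02*s - 0.83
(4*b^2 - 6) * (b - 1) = 4*b^3 - 4*b^2 - 6*b + 6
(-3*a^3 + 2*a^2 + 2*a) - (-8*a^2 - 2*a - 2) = -3*a^3 + 10*a^2 + 4*a + 2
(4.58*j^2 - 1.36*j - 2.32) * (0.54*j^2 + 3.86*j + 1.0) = 2.4732*j^4 + 16.9444*j^3 - 1.9224*j^2 - 10.3152*j - 2.32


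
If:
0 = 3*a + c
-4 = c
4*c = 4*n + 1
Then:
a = 4/3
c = -4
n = -17/4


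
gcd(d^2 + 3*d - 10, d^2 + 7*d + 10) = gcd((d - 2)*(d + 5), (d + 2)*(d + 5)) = d + 5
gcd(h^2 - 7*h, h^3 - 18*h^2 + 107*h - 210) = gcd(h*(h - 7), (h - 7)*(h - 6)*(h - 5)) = h - 7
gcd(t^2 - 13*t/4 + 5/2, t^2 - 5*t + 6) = t - 2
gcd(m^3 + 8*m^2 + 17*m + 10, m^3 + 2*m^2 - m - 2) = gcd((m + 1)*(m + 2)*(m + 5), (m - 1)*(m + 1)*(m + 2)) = m^2 + 3*m + 2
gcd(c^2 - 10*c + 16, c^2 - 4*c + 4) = c - 2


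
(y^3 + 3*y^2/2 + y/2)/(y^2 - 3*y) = (2*y^2 + 3*y + 1)/(2*(y - 3))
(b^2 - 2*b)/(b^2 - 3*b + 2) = b/(b - 1)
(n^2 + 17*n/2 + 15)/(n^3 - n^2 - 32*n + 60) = (n + 5/2)/(n^2 - 7*n + 10)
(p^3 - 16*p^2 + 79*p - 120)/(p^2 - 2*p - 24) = (-p^3 + 16*p^2 - 79*p + 120)/(-p^2 + 2*p + 24)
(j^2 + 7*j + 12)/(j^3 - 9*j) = (j + 4)/(j*(j - 3))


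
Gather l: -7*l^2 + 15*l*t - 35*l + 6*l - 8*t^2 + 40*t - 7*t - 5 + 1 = -7*l^2 + l*(15*t - 29) - 8*t^2 + 33*t - 4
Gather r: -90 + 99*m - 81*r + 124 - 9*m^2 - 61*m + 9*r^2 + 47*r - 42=-9*m^2 + 38*m + 9*r^2 - 34*r - 8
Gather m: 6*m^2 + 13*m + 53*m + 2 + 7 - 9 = 6*m^2 + 66*m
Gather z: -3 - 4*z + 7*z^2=7*z^2 - 4*z - 3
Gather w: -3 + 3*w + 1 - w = 2*w - 2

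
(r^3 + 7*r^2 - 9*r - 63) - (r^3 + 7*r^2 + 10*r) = -19*r - 63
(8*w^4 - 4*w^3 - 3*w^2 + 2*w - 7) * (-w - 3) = -8*w^5 - 20*w^4 + 15*w^3 + 7*w^2 + w + 21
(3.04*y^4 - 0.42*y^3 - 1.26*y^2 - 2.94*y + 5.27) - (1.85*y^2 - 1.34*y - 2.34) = 3.04*y^4 - 0.42*y^3 - 3.11*y^2 - 1.6*y + 7.61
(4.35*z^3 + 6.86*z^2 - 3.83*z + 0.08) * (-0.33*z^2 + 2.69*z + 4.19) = -1.4355*z^5 + 9.4377*z^4 + 37.9438*z^3 + 18.4143*z^2 - 15.8325*z + 0.3352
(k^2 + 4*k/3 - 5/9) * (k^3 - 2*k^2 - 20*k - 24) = k^5 - 2*k^4/3 - 209*k^3/9 - 446*k^2/9 - 188*k/9 + 40/3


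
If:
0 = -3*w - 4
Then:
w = -4/3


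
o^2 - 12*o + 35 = (o - 7)*(o - 5)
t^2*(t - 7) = t^3 - 7*t^2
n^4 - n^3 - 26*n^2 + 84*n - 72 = (n - 3)*(n - 2)^2*(n + 6)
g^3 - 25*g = g*(g - 5)*(g + 5)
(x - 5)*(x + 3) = x^2 - 2*x - 15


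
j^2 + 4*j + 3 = (j + 1)*(j + 3)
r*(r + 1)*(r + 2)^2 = r^4 + 5*r^3 + 8*r^2 + 4*r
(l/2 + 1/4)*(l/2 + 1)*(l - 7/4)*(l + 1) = l^4/4 + 7*l^3/16 - 21*l^2/32 - 41*l/32 - 7/16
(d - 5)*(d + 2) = d^2 - 3*d - 10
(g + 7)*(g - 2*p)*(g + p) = g^3 - g^2*p + 7*g^2 - 2*g*p^2 - 7*g*p - 14*p^2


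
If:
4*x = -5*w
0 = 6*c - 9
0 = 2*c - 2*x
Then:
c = 3/2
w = -6/5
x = 3/2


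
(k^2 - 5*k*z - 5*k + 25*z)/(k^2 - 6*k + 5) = (k - 5*z)/(k - 1)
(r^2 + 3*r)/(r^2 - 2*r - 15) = r/(r - 5)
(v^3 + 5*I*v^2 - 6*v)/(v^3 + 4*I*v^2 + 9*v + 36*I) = v*(v + 2*I)/(v^2 + I*v + 12)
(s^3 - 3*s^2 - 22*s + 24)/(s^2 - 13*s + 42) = (s^2 + 3*s - 4)/(s - 7)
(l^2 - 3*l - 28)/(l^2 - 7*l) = (l + 4)/l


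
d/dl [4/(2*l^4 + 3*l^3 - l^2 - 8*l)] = 4*(-8*l^3 - 9*l^2 + 2*l + 8)/(l^2*(2*l^3 + 3*l^2 - l - 8)^2)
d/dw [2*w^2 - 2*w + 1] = 4*w - 2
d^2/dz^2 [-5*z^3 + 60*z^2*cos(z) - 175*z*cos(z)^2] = -60*z^2*cos(z) - 240*z*sin(z) + 350*z*cos(2*z) - 30*z + 350*sin(2*z) + 120*cos(z)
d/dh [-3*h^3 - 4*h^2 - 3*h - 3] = -9*h^2 - 8*h - 3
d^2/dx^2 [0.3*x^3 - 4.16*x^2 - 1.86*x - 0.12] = 1.8*x - 8.32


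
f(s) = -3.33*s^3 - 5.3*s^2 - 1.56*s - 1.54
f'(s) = -9.99*s^2 - 10.6*s - 1.56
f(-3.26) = 62.59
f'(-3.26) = -73.17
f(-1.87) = 4.62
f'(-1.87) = -16.67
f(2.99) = -142.60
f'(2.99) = -122.57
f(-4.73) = 239.66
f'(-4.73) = -174.93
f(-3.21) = 59.00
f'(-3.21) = -70.47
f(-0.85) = -2.00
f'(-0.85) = 0.23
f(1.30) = -19.84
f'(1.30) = -32.22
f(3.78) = -263.02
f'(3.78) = -184.37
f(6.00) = -920.98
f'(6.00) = -424.80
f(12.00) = -6537.70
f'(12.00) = -1567.32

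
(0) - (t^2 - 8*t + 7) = -t^2 + 8*t - 7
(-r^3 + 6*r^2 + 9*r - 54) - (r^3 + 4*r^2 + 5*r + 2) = -2*r^3 + 2*r^2 + 4*r - 56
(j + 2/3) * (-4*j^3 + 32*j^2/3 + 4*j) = -4*j^4 + 8*j^3 + 100*j^2/9 + 8*j/3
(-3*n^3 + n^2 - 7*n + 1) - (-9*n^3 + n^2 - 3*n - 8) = 6*n^3 - 4*n + 9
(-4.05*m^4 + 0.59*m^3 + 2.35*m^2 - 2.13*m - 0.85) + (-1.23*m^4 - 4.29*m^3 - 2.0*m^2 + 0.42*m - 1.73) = -5.28*m^4 - 3.7*m^3 + 0.35*m^2 - 1.71*m - 2.58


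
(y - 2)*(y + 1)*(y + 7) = y^3 + 6*y^2 - 9*y - 14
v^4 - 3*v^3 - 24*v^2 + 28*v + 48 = (v - 6)*(v - 2)*(v + 1)*(v + 4)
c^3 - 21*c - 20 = (c - 5)*(c + 1)*(c + 4)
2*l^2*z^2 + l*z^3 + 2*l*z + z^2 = z*(2*l + z)*(l*z + 1)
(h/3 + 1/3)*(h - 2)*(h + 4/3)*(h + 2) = h^4/3 + 7*h^3/9 - 8*h^2/9 - 28*h/9 - 16/9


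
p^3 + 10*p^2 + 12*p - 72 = (p - 2)*(p + 6)^2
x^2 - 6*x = x*(x - 6)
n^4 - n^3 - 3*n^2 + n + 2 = (n - 2)*(n - 1)*(n + 1)^2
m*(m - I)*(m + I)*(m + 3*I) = m^4 + 3*I*m^3 + m^2 + 3*I*m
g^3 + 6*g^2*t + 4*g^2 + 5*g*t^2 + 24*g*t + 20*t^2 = (g + 4)*(g + t)*(g + 5*t)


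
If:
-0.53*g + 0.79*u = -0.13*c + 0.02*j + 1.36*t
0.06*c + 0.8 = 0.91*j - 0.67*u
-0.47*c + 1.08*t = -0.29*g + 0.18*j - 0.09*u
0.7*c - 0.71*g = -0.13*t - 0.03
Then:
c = 1.11576026850685*u - 0.35257365950145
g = 1.14224704229397*u - 0.292927879920636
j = 0.809830347374078*u + 0.855874264208696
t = 0.230486246722502*u + 0.0678674377489518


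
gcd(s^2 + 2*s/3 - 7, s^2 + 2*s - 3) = s + 3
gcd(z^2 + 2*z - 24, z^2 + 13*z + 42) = z + 6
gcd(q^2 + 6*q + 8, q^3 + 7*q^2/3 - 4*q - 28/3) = q + 2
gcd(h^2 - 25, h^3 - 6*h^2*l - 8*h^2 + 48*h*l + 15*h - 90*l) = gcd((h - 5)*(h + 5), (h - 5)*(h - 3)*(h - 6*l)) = h - 5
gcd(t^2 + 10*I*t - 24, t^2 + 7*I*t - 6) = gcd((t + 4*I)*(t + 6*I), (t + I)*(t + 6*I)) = t + 6*I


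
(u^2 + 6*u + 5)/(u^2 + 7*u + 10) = (u + 1)/(u + 2)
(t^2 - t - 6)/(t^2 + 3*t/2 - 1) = 2*(t - 3)/(2*t - 1)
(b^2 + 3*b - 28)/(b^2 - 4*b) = (b + 7)/b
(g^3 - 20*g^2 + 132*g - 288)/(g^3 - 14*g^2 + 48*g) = (g - 6)/g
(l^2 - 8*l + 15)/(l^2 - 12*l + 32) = (l^2 - 8*l + 15)/(l^2 - 12*l + 32)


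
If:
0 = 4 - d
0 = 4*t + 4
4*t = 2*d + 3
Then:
No Solution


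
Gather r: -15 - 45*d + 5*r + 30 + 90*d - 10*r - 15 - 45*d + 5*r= 0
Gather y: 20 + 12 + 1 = 33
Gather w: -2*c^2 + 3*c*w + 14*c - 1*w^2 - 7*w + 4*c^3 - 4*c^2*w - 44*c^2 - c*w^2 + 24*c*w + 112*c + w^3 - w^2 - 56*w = 4*c^3 - 46*c^2 + 126*c + w^3 + w^2*(-c - 2) + w*(-4*c^2 + 27*c - 63)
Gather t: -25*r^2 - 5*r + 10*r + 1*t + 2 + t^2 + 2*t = -25*r^2 + 5*r + t^2 + 3*t + 2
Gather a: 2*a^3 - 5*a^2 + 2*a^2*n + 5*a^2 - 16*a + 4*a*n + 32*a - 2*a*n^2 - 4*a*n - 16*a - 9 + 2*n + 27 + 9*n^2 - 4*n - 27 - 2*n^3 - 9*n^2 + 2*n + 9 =2*a^3 + 2*a^2*n - 2*a*n^2 - 2*n^3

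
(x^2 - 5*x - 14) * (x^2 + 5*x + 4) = x^4 - 35*x^2 - 90*x - 56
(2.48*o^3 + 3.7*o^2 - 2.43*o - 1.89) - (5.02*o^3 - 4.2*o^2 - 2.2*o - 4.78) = -2.54*o^3 + 7.9*o^2 - 0.23*o + 2.89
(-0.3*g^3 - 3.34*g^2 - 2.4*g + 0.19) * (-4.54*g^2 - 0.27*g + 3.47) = 1.362*g^5 + 15.2446*g^4 + 10.7568*g^3 - 11.8044*g^2 - 8.3793*g + 0.6593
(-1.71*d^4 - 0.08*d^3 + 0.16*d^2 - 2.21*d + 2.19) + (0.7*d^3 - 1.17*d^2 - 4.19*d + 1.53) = -1.71*d^4 + 0.62*d^3 - 1.01*d^2 - 6.4*d + 3.72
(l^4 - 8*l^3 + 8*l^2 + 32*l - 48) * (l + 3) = l^5 - 5*l^4 - 16*l^3 + 56*l^2 + 48*l - 144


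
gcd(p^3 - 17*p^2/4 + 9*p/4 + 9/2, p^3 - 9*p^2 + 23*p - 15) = p - 3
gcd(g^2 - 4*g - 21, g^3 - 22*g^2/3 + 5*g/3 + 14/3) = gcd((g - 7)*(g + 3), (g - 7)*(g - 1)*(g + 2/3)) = g - 7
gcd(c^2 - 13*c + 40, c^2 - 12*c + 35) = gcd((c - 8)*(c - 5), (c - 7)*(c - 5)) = c - 5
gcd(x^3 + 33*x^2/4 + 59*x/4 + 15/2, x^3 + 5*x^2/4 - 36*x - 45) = x^2 + 29*x/4 + 15/2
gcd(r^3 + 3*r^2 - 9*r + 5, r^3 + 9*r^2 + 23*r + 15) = r + 5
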